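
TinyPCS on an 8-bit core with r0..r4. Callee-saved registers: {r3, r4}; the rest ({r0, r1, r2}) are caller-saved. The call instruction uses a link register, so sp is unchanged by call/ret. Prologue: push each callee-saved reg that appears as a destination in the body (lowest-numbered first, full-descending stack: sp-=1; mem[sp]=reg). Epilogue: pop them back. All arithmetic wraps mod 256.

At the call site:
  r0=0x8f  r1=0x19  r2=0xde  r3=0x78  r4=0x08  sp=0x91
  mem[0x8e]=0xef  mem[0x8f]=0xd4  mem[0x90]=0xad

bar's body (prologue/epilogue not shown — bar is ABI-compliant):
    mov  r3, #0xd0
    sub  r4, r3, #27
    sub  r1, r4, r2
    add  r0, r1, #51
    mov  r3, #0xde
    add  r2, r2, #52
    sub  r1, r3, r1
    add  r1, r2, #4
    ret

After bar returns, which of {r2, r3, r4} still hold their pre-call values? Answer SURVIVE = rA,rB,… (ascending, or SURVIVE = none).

prologue: push r3 → mem[0x90]=0x78, sp=0x90
prologue: push r4 → mem[0x8f]=0x08, sp=0x8f
body[0] mov  r3, #0xd0 → r3=0xd0
body[1] sub  r4, r3, #27 → r4=0xb5
body[2] sub  r1, r4, r2 → r1=0xd7
body[3] add  r0, r1, #51 → r0=0x0a
body[4] mov  r3, #0xde → r3=0xde
body[5] add  r2, r2, #52 → r2=0x12
body[6] sub  r1, r3, r1 → r1=0x07
body[7] add  r1, r2, #4 → r1=0x16
epilogue: pop r4=0x08, sp=0x90
epilogue: pop r3=0x78, sp=0x91
r2: caller-saved, written=True
r3: callee-saved, written=True
r4: callee-saved, written=True

SURVIVE = r3,r4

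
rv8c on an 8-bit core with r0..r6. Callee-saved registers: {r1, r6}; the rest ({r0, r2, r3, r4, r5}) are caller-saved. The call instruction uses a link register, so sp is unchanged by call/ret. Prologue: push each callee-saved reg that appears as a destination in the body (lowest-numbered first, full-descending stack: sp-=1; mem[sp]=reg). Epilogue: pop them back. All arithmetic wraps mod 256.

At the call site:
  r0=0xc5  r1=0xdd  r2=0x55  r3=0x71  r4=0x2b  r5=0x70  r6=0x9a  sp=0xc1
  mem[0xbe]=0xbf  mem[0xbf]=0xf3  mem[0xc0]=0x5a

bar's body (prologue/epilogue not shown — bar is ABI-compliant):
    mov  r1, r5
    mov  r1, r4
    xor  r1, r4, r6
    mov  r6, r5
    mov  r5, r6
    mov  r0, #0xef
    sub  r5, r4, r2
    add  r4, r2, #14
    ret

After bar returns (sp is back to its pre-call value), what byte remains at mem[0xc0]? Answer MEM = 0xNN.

prologue: push r1 -> mem[0xc0]=0xdd, sp=0xc0
prologue: push r6 -> mem[0xbf]=0x9a, sp=0xbf
body[0] mov  r1, r5 -> r1=0x70
body[1] mov  r1, r4 -> r1=0x2b
body[2] xor  r1, r4, r6 -> r1=0xb1
body[3] mov  r6, r5 -> r6=0x70
body[4] mov  r5, r6 -> r5=0x70
body[5] mov  r0, #0xef -> r0=0xef
body[6] sub  r5, r4, r2 -> r5=0xd6
body[7] add  r4, r2, #14 -> r4=0x63
epilogue: pop r6=0x9a, sp=0xc0
epilogue: pop r1=0xdd, sp=0xc1
prologue pushed ['r1', 'r6'] at ['0xc0', '0xbf']

MEM = 0xdd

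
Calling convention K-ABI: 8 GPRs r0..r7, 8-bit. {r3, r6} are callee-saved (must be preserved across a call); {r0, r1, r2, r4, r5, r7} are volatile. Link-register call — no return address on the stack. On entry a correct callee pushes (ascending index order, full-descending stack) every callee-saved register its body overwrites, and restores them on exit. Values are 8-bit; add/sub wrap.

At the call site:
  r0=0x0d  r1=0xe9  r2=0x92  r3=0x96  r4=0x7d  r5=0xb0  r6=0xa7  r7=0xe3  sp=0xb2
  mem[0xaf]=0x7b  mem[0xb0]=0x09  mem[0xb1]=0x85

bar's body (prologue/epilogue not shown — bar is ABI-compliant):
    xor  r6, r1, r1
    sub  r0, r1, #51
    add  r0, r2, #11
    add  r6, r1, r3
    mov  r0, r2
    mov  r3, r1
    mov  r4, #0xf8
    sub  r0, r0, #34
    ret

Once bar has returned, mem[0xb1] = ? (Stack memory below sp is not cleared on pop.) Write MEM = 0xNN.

prologue: push r3 -> mem[0xb1]=0x96, sp=0xb1
prologue: push r6 -> mem[0xb0]=0xa7, sp=0xb0
body[0] xor  r6, r1, r1 -> r6=0x00
body[1] sub  r0, r1, #51 -> r0=0xb6
body[2] add  r0, r2, #11 -> r0=0x9d
body[3] add  r6, r1, r3 -> r6=0x7f
body[4] mov  r0, r2 -> r0=0x92
body[5] mov  r3, r1 -> r3=0xe9
body[6] mov  r4, #0xf8 -> r4=0xf8
body[7] sub  r0, r0, #34 -> r0=0x70
epilogue: pop r6=0xa7, sp=0xb1
epilogue: pop r3=0x96, sp=0xb2
prologue pushed ['r3', 'r6'] at ['0xb1', '0xb0']

MEM = 0x96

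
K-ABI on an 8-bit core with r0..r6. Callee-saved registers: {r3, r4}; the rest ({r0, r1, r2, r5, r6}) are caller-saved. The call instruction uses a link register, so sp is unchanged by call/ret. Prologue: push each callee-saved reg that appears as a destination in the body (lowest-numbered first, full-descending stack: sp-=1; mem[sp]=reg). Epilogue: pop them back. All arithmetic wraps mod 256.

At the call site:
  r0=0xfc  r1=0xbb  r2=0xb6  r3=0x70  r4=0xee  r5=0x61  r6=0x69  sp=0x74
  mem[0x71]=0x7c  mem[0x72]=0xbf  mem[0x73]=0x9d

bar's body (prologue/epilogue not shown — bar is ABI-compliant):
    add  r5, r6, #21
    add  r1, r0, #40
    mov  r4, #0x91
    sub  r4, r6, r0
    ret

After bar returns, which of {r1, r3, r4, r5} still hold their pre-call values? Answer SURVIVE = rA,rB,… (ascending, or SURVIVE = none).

SURVIVE = r3,r4

prologue: push r4 → mem[0x73]=0xee, sp=0x73
body[0] add  r5, r6, #21 → r5=0x7e
body[1] add  r1, r0, #40 → r1=0x24
body[2] mov  r4, #0x91 → r4=0x91
body[3] sub  r4, r6, r0 → r4=0x6d
epilogue: pop r4=0xee, sp=0x74
r1: caller-saved, written=True
r3: callee-saved, written=False
r4: callee-saved, written=True
r5: caller-saved, written=True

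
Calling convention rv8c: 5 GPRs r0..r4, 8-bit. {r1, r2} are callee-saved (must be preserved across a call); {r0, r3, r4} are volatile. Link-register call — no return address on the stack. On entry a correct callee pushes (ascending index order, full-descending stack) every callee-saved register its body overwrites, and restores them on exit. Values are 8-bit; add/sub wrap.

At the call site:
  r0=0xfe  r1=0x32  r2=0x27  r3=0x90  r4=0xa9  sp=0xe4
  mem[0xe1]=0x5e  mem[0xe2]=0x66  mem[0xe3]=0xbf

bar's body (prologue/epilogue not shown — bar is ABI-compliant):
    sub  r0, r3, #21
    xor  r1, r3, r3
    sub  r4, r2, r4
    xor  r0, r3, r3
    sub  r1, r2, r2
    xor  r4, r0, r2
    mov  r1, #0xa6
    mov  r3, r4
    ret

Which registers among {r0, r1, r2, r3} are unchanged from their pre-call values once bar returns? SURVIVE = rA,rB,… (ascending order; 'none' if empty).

prologue: push r1 → mem[0xe3]=0x32, sp=0xe3
body[0] sub  r0, r3, #21 → r0=0x7b
body[1] xor  r1, r3, r3 → r1=0x00
body[2] sub  r4, r2, r4 → r4=0x7e
body[3] xor  r0, r3, r3 → r0=0x00
body[4] sub  r1, r2, r2 → r1=0x00
body[5] xor  r4, r0, r2 → r4=0x27
body[6] mov  r1, #0xa6 → r1=0xa6
body[7] mov  r3, r4 → r3=0x27
epilogue: pop r1=0x32, sp=0xe4
r0: caller-saved, written=True
r1: callee-saved, written=True
r2: callee-saved, written=False
r3: caller-saved, written=True

SURVIVE = r1,r2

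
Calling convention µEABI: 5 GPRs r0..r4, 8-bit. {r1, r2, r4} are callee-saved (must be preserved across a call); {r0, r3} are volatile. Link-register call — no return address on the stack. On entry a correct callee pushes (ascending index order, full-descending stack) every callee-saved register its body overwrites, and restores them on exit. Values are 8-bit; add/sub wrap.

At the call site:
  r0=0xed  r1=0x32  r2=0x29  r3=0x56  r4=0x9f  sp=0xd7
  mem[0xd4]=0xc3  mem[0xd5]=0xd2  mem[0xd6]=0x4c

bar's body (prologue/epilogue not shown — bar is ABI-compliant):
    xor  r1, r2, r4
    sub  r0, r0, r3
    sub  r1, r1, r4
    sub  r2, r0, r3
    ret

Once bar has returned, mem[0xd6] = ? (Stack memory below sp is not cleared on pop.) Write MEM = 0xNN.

MEM = 0x32

prologue: push r1 -> mem[0xd6]=0x32, sp=0xd6
prologue: push r2 -> mem[0xd5]=0x29, sp=0xd5
body[0] xor  r1, r2, r4 -> r1=0xb6
body[1] sub  r0, r0, r3 -> r0=0x97
body[2] sub  r1, r1, r4 -> r1=0x17
body[3] sub  r2, r0, r3 -> r2=0x41
epilogue: pop r2=0x29, sp=0xd6
epilogue: pop r1=0x32, sp=0xd7
prologue pushed ['r1', 'r2'] at ['0xd6', '0xd5']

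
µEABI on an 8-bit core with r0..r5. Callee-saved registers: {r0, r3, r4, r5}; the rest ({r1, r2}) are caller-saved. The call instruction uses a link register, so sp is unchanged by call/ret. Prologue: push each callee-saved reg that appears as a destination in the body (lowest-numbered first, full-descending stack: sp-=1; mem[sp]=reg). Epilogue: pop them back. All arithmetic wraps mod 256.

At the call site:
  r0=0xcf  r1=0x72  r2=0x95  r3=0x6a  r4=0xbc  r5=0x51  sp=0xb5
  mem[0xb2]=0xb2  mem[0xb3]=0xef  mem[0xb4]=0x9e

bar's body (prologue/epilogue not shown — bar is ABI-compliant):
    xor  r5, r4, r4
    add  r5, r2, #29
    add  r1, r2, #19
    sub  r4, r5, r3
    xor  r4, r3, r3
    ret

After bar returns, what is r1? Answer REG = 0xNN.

REG = 0xa8

prologue: push r4 → mem[0xb4]=0xbc, sp=0xb4
prologue: push r5 → mem[0xb3]=0x51, sp=0xb3
body[0] xor  r5, r4, r4 → r5=0x00
body[1] add  r5, r2, #29 → r5=0xb2
body[2] add  r1, r2, #19 → r1=0xa8
body[3] sub  r4, r5, r3 → r4=0x48
body[4] xor  r4, r3, r3 → r4=0x00
epilogue: pop r5=0x51, sp=0xb4
epilogue: pop r4=0xbc, sp=0xb5
r1 is caller-saved → body value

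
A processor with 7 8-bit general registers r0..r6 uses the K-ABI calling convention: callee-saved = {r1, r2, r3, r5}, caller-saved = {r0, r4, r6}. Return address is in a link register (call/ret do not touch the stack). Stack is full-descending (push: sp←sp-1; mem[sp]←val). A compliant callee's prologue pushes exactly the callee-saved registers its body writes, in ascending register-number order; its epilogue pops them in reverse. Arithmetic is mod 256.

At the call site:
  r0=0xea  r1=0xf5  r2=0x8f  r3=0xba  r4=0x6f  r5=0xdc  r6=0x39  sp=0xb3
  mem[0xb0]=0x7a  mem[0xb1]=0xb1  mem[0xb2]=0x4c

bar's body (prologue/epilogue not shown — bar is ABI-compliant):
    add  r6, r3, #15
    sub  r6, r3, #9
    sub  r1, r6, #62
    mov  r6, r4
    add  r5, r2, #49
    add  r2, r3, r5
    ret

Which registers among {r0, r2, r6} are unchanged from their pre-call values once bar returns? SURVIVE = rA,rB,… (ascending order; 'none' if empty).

SURVIVE = r0,r2

prologue: push r1 -> mem[0xb2]=0xf5, sp=0xb2
prologue: push r2 -> mem[0xb1]=0x8f, sp=0xb1
prologue: push r5 -> mem[0xb0]=0xdc, sp=0xb0
body[0] add  r6, r3, #15 -> r6=0xc9
body[1] sub  r6, r3, #9 -> r6=0xb1
body[2] sub  r1, r6, #62 -> r1=0x73
body[3] mov  r6, r4 -> r6=0x6f
body[4] add  r5, r2, #49 -> r5=0xc0
body[5] add  r2, r3, r5 -> r2=0x7a
epilogue: pop r5=0xdc, sp=0xb1
epilogue: pop r2=0x8f, sp=0xb2
epilogue: pop r1=0xf5, sp=0xb3
r0: caller-saved, written=False
r2: callee-saved, written=True
r6: caller-saved, written=True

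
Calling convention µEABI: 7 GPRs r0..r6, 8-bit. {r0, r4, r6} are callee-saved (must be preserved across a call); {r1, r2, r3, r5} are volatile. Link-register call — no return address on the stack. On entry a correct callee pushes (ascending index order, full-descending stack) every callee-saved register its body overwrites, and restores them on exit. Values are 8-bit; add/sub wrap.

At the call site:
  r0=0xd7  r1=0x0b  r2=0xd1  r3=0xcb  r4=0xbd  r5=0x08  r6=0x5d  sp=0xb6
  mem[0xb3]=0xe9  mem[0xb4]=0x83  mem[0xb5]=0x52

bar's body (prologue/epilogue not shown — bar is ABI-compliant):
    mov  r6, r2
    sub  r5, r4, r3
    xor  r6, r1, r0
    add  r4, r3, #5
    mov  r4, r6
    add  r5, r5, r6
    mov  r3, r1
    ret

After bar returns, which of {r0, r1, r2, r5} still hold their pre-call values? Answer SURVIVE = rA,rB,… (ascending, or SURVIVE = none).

SURVIVE = r0,r1,r2

prologue: push r4 → mem[0xb5]=0xbd, sp=0xb5
prologue: push r6 → mem[0xb4]=0x5d, sp=0xb4
body[0] mov  r6, r2 → r6=0xd1
body[1] sub  r5, r4, r3 → r5=0xf2
body[2] xor  r6, r1, r0 → r6=0xdc
body[3] add  r4, r3, #5 → r4=0xd0
body[4] mov  r4, r6 → r4=0xdc
body[5] add  r5, r5, r6 → r5=0xce
body[6] mov  r3, r1 → r3=0x0b
epilogue: pop r6=0x5d, sp=0xb5
epilogue: pop r4=0xbd, sp=0xb6
r0: callee-saved, written=False
r1: caller-saved, written=False
r2: caller-saved, written=False
r5: caller-saved, written=True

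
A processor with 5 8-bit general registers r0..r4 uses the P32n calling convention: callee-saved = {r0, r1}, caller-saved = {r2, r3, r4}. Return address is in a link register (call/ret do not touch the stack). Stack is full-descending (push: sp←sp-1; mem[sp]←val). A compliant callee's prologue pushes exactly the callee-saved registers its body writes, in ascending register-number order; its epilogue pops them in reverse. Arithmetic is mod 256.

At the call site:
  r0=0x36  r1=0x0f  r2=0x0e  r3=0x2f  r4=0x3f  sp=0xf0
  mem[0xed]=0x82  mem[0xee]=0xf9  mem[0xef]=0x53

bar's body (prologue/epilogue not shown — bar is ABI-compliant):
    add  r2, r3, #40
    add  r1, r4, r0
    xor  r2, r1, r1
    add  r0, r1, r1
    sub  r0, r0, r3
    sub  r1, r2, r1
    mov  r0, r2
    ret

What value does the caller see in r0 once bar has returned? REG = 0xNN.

prologue: push r0 → mem[0xef]=0x36, sp=0xef
prologue: push r1 → mem[0xee]=0x0f, sp=0xee
body[0] add  r2, r3, #40 → r2=0x57
body[1] add  r1, r4, r0 → r1=0x75
body[2] xor  r2, r1, r1 → r2=0x00
body[3] add  r0, r1, r1 → r0=0xea
body[4] sub  r0, r0, r3 → r0=0xbb
body[5] sub  r1, r2, r1 → r1=0x8b
body[6] mov  r0, r2 → r0=0x00
epilogue: pop r1=0x0f, sp=0xef
epilogue: pop r0=0x36, sp=0xf0
r0 is callee-saved → restored

REG = 0x36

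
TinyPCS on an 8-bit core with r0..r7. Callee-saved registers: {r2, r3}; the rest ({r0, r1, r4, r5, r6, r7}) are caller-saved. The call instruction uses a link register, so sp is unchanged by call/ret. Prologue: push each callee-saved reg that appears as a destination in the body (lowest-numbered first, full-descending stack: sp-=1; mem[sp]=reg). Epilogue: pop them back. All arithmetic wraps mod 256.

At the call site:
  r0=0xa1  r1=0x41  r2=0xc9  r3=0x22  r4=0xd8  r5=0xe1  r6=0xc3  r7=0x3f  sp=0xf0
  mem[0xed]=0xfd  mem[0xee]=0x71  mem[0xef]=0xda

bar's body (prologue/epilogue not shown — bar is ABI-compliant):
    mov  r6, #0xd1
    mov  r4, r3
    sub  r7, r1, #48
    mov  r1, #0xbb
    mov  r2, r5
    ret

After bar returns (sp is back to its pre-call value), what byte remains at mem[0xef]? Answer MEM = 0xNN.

prologue: push r2 → mem[0xef]=0xc9, sp=0xef
body[0] mov  r6, #0xd1 → r6=0xd1
body[1] mov  r4, r3 → r4=0x22
body[2] sub  r7, r1, #48 → r7=0x11
body[3] mov  r1, #0xbb → r1=0xbb
body[4] mov  r2, r5 → r2=0xe1
epilogue: pop r2=0xc9, sp=0xf0
prologue pushed ['r2'] at ['0xef']

MEM = 0xc9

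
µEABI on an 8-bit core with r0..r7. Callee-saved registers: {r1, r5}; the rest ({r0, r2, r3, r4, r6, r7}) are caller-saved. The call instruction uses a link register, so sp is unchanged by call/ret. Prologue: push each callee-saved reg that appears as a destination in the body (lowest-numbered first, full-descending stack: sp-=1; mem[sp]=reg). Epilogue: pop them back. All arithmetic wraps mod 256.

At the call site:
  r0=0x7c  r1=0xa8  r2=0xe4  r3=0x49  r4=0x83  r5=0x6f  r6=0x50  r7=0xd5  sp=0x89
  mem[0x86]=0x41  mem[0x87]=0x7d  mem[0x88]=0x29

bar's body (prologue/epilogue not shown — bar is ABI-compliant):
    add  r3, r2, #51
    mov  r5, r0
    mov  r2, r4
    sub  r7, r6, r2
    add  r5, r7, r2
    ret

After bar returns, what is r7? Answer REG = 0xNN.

REG = 0xcd

prologue: push r5 -> mem[0x88]=0x6f, sp=0x88
body[0] add  r3, r2, #51 -> r3=0x17
body[1] mov  r5, r0 -> r5=0x7c
body[2] mov  r2, r4 -> r2=0x83
body[3] sub  r7, r6, r2 -> r7=0xcd
body[4] add  r5, r7, r2 -> r5=0x50
epilogue: pop r5=0x6f, sp=0x89
r7 is caller-saved -> body value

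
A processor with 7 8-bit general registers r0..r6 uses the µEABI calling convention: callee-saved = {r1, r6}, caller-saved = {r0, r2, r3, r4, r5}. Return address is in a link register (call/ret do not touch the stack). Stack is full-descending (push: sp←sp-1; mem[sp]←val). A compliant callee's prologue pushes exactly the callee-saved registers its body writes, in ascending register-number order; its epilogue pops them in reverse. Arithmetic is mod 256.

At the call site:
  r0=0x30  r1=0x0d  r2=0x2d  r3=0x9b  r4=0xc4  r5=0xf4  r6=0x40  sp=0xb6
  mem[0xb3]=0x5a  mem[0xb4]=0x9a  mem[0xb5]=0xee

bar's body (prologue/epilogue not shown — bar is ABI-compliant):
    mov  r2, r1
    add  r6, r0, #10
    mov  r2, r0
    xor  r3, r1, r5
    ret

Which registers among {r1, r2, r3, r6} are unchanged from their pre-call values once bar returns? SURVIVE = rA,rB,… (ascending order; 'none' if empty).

SURVIVE = r1,r6

prologue: push r6 → mem[0xb5]=0x40, sp=0xb5
body[0] mov  r2, r1 → r2=0x0d
body[1] add  r6, r0, #10 → r6=0x3a
body[2] mov  r2, r0 → r2=0x30
body[3] xor  r3, r1, r5 → r3=0xf9
epilogue: pop r6=0x40, sp=0xb6
r1: callee-saved, written=False
r2: caller-saved, written=True
r3: caller-saved, written=True
r6: callee-saved, written=True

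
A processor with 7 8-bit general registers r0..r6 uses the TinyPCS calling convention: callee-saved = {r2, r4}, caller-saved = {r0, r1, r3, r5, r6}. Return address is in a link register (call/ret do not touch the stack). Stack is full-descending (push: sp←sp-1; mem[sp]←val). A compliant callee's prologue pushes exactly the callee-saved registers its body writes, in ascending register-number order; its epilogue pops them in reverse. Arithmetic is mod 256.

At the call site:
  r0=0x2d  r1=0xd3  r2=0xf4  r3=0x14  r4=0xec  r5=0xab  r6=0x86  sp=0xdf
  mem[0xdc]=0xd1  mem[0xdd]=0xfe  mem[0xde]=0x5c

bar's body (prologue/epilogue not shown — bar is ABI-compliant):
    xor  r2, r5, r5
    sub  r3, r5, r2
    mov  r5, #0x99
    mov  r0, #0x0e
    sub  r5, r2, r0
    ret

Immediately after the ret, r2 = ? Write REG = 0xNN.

REG = 0xf4

prologue: push r2 -> mem[0xde]=0xf4, sp=0xde
body[0] xor  r2, r5, r5 -> r2=0x00
body[1] sub  r3, r5, r2 -> r3=0xab
body[2] mov  r5, #0x99 -> r5=0x99
body[3] mov  r0, #0x0e -> r0=0x0e
body[4] sub  r5, r2, r0 -> r5=0xf2
epilogue: pop r2=0xf4, sp=0xdf
r2 is callee-saved -> restored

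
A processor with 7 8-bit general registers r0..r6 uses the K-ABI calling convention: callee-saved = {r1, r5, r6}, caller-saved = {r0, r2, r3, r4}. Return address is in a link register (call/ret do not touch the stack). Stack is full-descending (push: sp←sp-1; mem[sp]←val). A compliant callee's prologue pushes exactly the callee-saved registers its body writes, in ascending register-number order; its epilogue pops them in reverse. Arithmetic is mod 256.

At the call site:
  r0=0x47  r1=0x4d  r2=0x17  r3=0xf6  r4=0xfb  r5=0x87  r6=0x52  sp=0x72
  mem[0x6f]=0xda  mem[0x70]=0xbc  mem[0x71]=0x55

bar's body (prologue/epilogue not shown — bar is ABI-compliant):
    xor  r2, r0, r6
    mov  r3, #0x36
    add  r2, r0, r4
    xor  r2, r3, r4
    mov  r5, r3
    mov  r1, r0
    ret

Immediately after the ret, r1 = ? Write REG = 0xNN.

REG = 0x4d

prologue: push r1 -> mem[0x71]=0x4d, sp=0x71
prologue: push r5 -> mem[0x70]=0x87, sp=0x70
body[0] xor  r2, r0, r6 -> r2=0x15
body[1] mov  r3, #0x36 -> r3=0x36
body[2] add  r2, r0, r4 -> r2=0x42
body[3] xor  r2, r3, r4 -> r2=0xcd
body[4] mov  r5, r3 -> r5=0x36
body[5] mov  r1, r0 -> r1=0x47
epilogue: pop r5=0x87, sp=0x71
epilogue: pop r1=0x4d, sp=0x72
r1 is callee-saved -> restored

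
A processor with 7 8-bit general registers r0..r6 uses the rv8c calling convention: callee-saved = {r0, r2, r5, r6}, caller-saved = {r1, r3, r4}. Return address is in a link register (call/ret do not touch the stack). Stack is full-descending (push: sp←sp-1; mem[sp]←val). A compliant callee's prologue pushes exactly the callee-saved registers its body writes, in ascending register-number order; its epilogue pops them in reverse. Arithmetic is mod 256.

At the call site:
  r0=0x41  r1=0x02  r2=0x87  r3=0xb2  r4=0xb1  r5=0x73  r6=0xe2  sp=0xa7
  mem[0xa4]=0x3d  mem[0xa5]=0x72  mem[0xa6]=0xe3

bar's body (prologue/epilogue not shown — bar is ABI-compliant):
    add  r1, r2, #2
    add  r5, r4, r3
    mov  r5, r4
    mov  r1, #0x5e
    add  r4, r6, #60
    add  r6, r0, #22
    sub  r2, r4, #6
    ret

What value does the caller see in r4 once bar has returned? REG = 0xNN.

REG = 0x1e

prologue: push r2 -> mem[0xa6]=0x87, sp=0xa6
prologue: push r5 -> mem[0xa5]=0x73, sp=0xa5
prologue: push r6 -> mem[0xa4]=0xe2, sp=0xa4
body[0] add  r1, r2, #2 -> r1=0x89
body[1] add  r5, r4, r3 -> r5=0x63
body[2] mov  r5, r4 -> r5=0xb1
body[3] mov  r1, #0x5e -> r1=0x5e
body[4] add  r4, r6, #60 -> r4=0x1e
body[5] add  r6, r0, #22 -> r6=0x57
body[6] sub  r2, r4, #6 -> r2=0x18
epilogue: pop r6=0xe2, sp=0xa5
epilogue: pop r5=0x73, sp=0xa6
epilogue: pop r2=0x87, sp=0xa7
r4 is caller-saved -> body value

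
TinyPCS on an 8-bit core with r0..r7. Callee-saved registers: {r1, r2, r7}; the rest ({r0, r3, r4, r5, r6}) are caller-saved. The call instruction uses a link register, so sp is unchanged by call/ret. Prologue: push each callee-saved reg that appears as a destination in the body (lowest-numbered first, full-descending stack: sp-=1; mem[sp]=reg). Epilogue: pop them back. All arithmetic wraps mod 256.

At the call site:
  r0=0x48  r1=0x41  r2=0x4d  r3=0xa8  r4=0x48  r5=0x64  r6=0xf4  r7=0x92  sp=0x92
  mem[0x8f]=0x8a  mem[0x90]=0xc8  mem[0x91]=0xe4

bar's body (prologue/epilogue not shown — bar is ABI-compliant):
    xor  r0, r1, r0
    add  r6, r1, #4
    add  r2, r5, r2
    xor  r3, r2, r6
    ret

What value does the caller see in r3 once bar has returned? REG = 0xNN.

REG = 0xf4

prologue: push r2 -> mem[0x91]=0x4d, sp=0x91
body[0] xor  r0, r1, r0 -> r0=0x09
body[1] add  r6, r1, #4 -> r6=0x45
body[2] add  r2, r5, r2 -> r2=0xb1
body[3] xor  r3, r2, r6 -> r3=0xf4
epilogue: pop r2=0x4d, sp=0x92
r3 is caller-saved -> body value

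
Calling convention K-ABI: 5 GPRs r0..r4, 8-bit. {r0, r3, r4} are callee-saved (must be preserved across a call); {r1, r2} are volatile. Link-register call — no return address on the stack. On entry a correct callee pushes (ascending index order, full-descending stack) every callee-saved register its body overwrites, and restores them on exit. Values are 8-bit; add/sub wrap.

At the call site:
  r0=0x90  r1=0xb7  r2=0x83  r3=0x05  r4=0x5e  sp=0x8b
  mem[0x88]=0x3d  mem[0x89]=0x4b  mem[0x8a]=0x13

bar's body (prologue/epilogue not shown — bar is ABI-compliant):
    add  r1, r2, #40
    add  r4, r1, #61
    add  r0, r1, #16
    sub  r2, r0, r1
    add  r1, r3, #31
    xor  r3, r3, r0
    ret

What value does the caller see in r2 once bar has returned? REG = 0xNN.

prologue: push r0 → mem[0x8a]=0x90, sp=0x8a
prologue: push r3 → mem[0x89]=0x05, sp=0x89
prologue: push r4 → mem[0x88]=0x5e, sp=0x88
body[0] add  r1, r2, #40 → r1=0xab
body[1] add  r4, r1, #61 → r4=0xe8
body[2] add  r0, r1, #16 → r0=0xbb
body[3] sub  r2, r0, r1 → r2=0x10
body[4] add  r1, r3, #31 → r1=0x24
body[5] xor  r3, r3, r0 → r3=0xbe
epilogue: pop r4=0x5e, sp=0x89
epilogue: pop r3=0x05, sp=0x8a
epilogue: pop r0=0x90, sp=0x8b
r2 is caller-saved → body value

REG = 0x10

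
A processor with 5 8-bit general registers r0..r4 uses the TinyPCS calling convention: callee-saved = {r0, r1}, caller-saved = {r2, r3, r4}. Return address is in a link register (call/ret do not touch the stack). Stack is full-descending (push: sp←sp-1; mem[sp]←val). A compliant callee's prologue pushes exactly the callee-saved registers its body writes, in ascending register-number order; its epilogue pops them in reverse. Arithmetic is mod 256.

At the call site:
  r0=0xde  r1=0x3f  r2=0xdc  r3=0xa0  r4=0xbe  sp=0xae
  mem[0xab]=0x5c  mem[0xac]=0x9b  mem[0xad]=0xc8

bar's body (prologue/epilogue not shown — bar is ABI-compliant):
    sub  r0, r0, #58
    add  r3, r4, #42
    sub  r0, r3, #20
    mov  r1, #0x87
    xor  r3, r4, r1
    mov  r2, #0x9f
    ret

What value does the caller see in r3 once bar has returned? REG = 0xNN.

REG = 0x39

prologue: push r0 → mem[0xad]=0xde, sp=0xad
prologue: push r1 → mem[0xac]=0x3f, sp=0xac
body[0] sub  r0, r0, #58 → r0=0xa4
body[1] add  r3, r4, #42 → r3=0xe8
body[2] sub  r0, r3, #20 → r0=0xd4
body[3] mov  r1, #0x87 → r1=0x87
body[4] xor  r3, r4, r1 → r3=0x39
body[5] mov  r2, #0x9f → r2=0x9f
epilogue: pop r1=0x3f, sp=0xad
epilogue: pop r0=0xde, sp=0xae
r3 is caller-saved → body value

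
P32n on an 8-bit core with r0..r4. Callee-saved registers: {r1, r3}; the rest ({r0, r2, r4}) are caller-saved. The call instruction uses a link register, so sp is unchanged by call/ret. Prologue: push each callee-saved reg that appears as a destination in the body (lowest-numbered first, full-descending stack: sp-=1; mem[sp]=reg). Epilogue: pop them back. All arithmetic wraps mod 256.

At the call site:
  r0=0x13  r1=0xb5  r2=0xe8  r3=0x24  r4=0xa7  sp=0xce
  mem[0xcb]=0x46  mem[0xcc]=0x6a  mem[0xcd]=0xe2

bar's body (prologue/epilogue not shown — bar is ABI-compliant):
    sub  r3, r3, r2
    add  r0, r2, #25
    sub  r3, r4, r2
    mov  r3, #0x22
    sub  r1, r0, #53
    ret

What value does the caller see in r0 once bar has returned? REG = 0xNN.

prologue: push r1 → mem[0xcd]=0xb5, sp=0xcd
prologue: push r3 → mem[0xcc]=0x24, sp=0xcc
body[0] sub  r3, r3, r2 → r3=0x3c
body[1] add  r0, r2, #25 → r0=0x01
body[2] sub  r3, r4, r2 → r3=0xbf
body[3] mov  r3, #0x22 → r3=0x22
body[4] sub  r1, r0, #53 → r1=0xcc
epilogue: pop r3=0x24, sp=0xcd
epilogue: pop r1=0xb5, sp=0xce
r0 is caller-saved → body value

REG = 0x01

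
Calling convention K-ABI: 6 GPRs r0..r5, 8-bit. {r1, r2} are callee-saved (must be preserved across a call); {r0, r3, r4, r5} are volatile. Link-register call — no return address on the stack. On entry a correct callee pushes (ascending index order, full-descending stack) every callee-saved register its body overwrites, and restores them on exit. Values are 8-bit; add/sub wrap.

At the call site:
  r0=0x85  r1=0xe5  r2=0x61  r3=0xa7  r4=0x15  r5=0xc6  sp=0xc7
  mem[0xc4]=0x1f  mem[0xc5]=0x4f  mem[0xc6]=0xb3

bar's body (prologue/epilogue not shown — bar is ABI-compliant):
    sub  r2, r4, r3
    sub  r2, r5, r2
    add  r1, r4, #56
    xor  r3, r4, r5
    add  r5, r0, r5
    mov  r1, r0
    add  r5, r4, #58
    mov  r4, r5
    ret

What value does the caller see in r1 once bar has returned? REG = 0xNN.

prologue: push r1 → mem[0xc6]=0xe5, sp=0xc6
prologue: push r2 → mem[0xc5]=0x61, sp=0xc5
body[0] sub  r2, r4, r3 → r2=0x6e
body[1] sub  r2, r5, r2 → r2=0x58
body[2] add  r1, r4, #56 → r1=0x4d
body[3] xor  r3, r4, r5 → r3=0xd3
body[4] add  r5, r0, r5 → r5=0x4b
body[5] mov  r1, r0 → r1=0x85
body[6] add  r5, r4, #58 → r5=0x4f
body[7] mov  r4, r5 → r4=0x4f
epilogue: pop r2=0x61, sp=0xc6
epilogue: pop r1=0xe5, sp=0xc7
r1 is callee-saved → restored

REG = 0xe5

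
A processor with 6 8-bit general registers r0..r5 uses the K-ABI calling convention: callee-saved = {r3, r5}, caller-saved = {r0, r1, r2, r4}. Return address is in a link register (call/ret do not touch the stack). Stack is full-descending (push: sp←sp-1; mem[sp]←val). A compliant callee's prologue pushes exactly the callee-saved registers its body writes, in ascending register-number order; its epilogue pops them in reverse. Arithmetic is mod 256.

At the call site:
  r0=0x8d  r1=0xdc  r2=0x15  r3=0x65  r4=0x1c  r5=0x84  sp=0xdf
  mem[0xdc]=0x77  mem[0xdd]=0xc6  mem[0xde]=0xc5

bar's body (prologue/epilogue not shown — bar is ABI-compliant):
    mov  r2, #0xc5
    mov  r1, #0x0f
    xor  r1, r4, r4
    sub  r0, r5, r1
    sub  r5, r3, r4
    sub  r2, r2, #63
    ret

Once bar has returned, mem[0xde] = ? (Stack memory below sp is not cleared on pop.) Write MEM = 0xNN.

prologue: push r5 → mem[0xde]=0x84, sp=0xde
body[0] mov  r2, #0xc5 → r2=0xc5
body[1] mov  r1, #0x0f → r1=0x0f
body[2] xor  r1, r4, r4 → r1=0x00
body[3] sub  r0, r5, r1 → r0=0x84
body[4] sub  r5, r3, r4 → r5=0x49
body[5] sub  r2, r2, #63 → r2=0x86
epilogue: pop r5=0x84, sp=0xdf
prologue pushed ['r5'] at ['0xde']

MEM = 0x84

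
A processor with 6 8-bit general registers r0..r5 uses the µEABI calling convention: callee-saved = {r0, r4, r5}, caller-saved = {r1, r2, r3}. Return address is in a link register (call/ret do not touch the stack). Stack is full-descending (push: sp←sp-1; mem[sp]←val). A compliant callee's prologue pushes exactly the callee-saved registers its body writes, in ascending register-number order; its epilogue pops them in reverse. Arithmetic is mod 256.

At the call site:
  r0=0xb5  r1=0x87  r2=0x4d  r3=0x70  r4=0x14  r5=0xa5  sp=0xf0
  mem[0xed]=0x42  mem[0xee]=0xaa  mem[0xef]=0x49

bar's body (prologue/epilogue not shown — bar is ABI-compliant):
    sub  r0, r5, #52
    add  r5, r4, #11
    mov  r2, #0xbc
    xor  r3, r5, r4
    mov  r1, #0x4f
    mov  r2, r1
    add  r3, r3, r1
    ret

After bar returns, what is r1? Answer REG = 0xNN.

prologue: push r0 → mem[0xef]=0xb5, sp=0xef
prologue: push r5 → mem[0xee]=0xa5, sp=0xee
body[0] sub  r0, r5, #52 → r0=0x71
body[1] add  r5, r4, #11 → r5=0x1f
body[2] mov  r2, #0xbc → r2=0xbc
body[3] xor  r3, r5, r4 → r3=0x0b
body[4] mov  r1, #0x4f → r1=0x4f
body[5] mov  r2, r1 → r2=0x4f
body[6] add  r3, r3, r1 → r3=0x5a
epilogue: pop r5=0xa5, sp=0xef
epilogue: pop r0=0xb5, sp=0xf0
r1 is caller-saved → body value

REG = 0x4f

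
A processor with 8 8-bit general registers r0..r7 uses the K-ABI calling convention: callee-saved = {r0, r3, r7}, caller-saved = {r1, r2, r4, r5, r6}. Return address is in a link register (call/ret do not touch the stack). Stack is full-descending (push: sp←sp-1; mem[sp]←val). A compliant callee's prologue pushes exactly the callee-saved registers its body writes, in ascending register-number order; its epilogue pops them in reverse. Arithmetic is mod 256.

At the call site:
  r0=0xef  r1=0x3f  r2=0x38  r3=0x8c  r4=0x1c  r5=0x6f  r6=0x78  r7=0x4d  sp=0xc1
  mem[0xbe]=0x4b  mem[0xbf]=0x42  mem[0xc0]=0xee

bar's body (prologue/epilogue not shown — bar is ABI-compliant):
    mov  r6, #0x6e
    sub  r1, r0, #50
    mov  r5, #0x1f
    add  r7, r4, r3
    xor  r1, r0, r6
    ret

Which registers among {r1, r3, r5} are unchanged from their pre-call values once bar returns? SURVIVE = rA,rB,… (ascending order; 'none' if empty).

SURVIVE = r3

prologue: push r7 -> mem[0xc0]=0x4d, sp=0xc0
body[0] mov  r6, #0x6e -> r6=0x6e
body[1] sub  r1, r0, #50 -> r1=0xbd
body[2] mov  r5, #0x1f -> r5=0x1f
body[3] add  r7, r4, r3 -> r7=0xa8
body[4] xor  r1, r0, r6 -> r1=0x81
epilogue: pop r7=0x4d, sp=0xc1
r1: caller-saved, written=True
r3: callee-saved, written=False
r5: caller-saved, written=True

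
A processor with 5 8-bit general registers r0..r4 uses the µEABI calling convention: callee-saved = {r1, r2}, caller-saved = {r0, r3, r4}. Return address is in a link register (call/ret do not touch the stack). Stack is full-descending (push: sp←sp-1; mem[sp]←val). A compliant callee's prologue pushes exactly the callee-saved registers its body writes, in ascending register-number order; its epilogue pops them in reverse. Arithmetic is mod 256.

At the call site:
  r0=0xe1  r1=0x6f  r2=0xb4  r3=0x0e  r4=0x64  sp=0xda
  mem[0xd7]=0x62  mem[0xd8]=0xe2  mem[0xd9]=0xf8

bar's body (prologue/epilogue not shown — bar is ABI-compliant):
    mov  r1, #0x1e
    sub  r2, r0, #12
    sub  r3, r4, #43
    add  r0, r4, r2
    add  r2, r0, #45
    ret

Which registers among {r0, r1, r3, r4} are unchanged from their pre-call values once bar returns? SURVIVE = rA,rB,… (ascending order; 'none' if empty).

prologue: push r1 -> mem[0xd9]=0x6f, sp=0xd9
prologue: push r2 -> mem[0xd8]=0xb4, sp=0xd8
body[0] mov  r1, #0x1e -> r1=0x1e
body[1] sub  r2, r0, #12 -> r2=0xd5
body[2] sub  r3, r4, #43 -> r3=0x39
body[3] add  r0, r4, r2 -> r0=0x39
body[4] add  r2, r0, #45 -> r2=0x66
epilogue: pop r2=0xb4, sp=0xd9
epilogue: pop r1=0x6f, sp=0xda
r0: caller-saved, written=True
r1: callee-saved, written=True
r3: caller-saved, written=True
r4: caller-saved, written=False

SURVIVE = r1,r4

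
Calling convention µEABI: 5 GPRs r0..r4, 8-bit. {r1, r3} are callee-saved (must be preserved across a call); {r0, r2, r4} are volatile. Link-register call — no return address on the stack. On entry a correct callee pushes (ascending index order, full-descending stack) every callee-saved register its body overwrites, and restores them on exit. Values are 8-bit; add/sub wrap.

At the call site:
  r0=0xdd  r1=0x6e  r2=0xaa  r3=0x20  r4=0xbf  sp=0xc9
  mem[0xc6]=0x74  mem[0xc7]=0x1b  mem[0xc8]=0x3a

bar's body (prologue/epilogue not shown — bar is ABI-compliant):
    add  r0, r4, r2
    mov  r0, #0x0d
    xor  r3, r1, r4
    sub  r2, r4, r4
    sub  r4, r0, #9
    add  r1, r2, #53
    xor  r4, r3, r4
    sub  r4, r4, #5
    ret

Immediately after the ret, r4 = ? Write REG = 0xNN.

REG = 0xd0

prologue: push r1 -> mem[0xc8]=0x6e, sp=0xc8
prologue: push r3 -> mem[0xc7]=0x20, sp=0xc7
body[0] add  r0, r4, r2 -> r0=0x69
body[1] mov  r0, #0x0d -> r0=0x0d
body[2] xor  r3, r1, r4 -> r3=0xd1
body[3] sub  r2, r4, r4 -> r2=0x00
body[4] sub  r4, r0, #9 -> r4=0x04
body[5] add  r1, r2, #53 -> r1=0x35
body[6] xor  r4, r3, r4 -> r4=0xd5
body[7] sub  r4, r4, #5 -> r4=0xd0
epilogue: pop r3=0x20, sp=0xc8
epilogue: pop r1=0x6e, sp=0xc9
r4 is caller-saved -> body value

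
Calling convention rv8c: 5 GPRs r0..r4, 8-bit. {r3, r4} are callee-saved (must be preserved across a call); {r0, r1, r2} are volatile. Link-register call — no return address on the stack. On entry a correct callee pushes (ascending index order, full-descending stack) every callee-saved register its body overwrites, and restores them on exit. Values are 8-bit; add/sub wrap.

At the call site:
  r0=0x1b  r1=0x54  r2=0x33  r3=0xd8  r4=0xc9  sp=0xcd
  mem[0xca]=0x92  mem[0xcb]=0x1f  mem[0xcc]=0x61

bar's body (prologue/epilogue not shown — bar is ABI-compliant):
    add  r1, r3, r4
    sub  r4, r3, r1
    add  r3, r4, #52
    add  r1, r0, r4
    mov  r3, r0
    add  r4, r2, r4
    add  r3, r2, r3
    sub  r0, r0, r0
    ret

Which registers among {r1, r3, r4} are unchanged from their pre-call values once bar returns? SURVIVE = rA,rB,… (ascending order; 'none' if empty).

prologue: push r3 → mem[0xcc]=0xd8, sp=0xcc
prologue: push r4 → mem[0xcb]=0xc9, sp=0xcb
body[0] add  r1, r3, r4 → r1=0xa1
body[1] sub  r4, r3, r1 → r4=0x37
body[2] add  r3, r4, #52 → r3=0x6b
body[3] add  r1, r0, r4 → r1=0x52
body[4] mov  r3, r0 → r3=0x1b
body[5] add  r4, r2, r4 → r4=0x6a
body[6] add  r3, r2, r3 → r3=0x4e
body[7] sub  r0, r0, r0 → r0=0x00
epilogue: pop r4=0xc9, sp=0xcc
epilogue: pop r3=0xd8, sp=0xcd
r1: caller-saved, written=True
r3: callee-saved, written=True
r4: callee-saved, written=True

SURVIVE = r3,r4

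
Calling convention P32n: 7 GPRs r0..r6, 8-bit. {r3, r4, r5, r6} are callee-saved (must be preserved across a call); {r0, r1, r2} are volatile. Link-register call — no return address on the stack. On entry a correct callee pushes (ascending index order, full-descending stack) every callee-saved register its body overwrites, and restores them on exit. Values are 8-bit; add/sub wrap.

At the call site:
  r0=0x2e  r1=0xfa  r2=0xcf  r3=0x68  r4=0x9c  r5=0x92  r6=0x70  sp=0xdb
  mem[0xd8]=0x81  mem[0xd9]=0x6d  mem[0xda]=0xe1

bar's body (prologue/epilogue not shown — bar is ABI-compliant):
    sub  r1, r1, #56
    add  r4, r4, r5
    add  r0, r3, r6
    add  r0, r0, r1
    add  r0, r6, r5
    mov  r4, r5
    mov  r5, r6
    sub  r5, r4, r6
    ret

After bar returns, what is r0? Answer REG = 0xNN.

prologue: push r4 → mem[0xda]=0x9c, sp=0xda
prologue: push r5 → mem[0xd9]=0x92, sp=0xd9
body[0] sub  r1, r1, #56 → r1=0xc2
body[1] add  r4, r4, r5 → r4=0x2e
body[2] add  r0, r3, r6 → r0=0xd8
body[3] add  r0, r0, r1 → r0=0x9a
body[4] add  r0, r6, r5 → r0=0x02
body[5] mov  r4, r5 → r4=0x92
body[6] mov  r5, r6 → r5=0x70
body[7] sub  r5, r4, r6 → r5=0x22
epilogue: pop r5=0x92, sp=0xda
epilogue: pop r4=0x9c, sp=0xdb
r0 is caller-saved → body value

REG = 0x02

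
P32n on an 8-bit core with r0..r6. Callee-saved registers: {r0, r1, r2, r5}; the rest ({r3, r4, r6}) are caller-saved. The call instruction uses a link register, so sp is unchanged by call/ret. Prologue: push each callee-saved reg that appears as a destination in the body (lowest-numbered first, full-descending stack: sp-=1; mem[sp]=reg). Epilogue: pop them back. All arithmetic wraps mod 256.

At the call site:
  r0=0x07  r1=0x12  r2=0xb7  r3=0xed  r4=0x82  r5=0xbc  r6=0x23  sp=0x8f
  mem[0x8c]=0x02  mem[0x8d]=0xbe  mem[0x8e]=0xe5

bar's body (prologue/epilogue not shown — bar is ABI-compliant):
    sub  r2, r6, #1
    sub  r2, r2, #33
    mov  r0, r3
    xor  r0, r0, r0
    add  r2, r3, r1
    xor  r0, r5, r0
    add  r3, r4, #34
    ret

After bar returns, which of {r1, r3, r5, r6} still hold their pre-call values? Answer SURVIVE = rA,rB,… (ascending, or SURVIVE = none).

SURVIVE = r1,r5,r6

prologue: push r0 → mem[0x8e]=0x07, sp=0x8e
prologue: push r2 → mem[0x8d]=0xb7, sp=0x8d
body[0] sub  r2, r6, #1 → r2=0x22
body[1] sub  r2, r2, #33 → r2=0x01
body[2] mov  r0, r3 → r0=0xed
body[3] xor  r0, r0, r0 → r0=0x00
body[4] add  r2, r3, r1 → r2=0xff
body[5] xor  r0, r5, r0 → r0=0xbc
body[6] add  r3, r4, #34 → r3=0xa4
epilogue: pop r2=0xb7, sp=0x8e
epilogue: pop r0=0x07, sp=0x8f
r1: callee-saved, written=False
r3: caller-saved, written=True
r5: callee-saved, written=False
r6: caller-saved, written=False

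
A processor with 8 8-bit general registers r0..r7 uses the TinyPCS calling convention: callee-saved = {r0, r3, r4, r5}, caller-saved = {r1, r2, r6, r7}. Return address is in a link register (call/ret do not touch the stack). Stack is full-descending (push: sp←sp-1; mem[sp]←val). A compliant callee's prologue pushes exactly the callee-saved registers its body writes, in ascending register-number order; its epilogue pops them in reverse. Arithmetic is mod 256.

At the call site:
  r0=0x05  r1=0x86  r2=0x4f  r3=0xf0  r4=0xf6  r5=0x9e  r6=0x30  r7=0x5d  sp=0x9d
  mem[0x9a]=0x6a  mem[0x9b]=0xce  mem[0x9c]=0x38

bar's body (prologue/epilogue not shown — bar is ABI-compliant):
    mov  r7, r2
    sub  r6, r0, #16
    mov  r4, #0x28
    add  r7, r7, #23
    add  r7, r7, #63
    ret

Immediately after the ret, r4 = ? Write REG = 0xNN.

REG = 0xf6

prologue: push r4 -> mem[0x9c]=0xf6, sp=0x9c
body[0] mov  r7, r2 -> r7=0x4f
body[1] sub  r6, r0, #16 -> r6=0xf5
body[2] mov  r4, #0x28 -> r4=0x28
body[3] add  r7, r7, #23 -> r7=0x66
body[4] add  r7, r7, #63 -> r7=0xa5
epilogue: pop r4=0xf6, sp=0x9d
r4 is callee-saved -> restored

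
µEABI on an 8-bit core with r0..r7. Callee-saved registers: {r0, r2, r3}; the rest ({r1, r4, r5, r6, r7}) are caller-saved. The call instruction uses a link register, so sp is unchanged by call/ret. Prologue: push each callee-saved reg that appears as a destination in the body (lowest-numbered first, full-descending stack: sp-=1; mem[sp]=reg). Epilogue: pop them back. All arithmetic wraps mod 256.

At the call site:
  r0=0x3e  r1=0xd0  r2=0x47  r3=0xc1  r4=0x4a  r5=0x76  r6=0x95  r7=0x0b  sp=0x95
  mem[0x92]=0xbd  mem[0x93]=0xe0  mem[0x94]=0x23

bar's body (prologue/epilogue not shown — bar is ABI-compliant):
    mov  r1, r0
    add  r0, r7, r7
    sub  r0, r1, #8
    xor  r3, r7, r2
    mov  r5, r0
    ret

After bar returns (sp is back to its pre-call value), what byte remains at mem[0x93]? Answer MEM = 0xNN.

MEM = 0xc1

prologue: push r0 → mem[0x94]=0x3e, sp=0x94
prologue: push r3 → mem[0x93]=0xc1, sp=0x93
body[0] mov  r1, r0 → r1=0x3e
body[1] add  r0, r7, r7 → r0=0x16
body[2] sub  r0, r1, #8 → r0=0x36
body[3] xor  r3, r7, r2 → r3=0x4c
body[4] mov  r5, r0 → r5=0x36
epilogue: pop r3=0xc1, sp=0x94
epilogue: pop r0=0x3e, sp=0x95
prologue pushed ['r0', 'r3'] at ['0x94', '0x93']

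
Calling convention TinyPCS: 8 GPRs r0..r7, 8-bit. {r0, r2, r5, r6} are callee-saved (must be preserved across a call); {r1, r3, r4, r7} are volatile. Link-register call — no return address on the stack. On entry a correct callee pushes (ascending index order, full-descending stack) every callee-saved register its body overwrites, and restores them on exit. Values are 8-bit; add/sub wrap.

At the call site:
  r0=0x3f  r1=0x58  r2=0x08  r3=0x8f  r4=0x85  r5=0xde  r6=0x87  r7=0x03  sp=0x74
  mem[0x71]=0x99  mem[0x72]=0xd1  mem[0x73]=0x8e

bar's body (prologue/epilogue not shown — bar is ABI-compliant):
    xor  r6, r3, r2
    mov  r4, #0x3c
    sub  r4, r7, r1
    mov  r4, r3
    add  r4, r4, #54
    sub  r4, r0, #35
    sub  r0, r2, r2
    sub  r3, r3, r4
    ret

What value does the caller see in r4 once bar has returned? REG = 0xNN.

prologue: push r0 -> mem[0x73]=0x3f, sp=0x73
prologue: push r6 -> mem[0x72]=0x87, sp=0x72
body[0] xor  r6, r3, r2 -> r6=0x87
body[1] mov  r4, #0x3c -> r4=0x3c
body[2] sub  r4, r7, r1 -> r4=0xab
body[3] mov  r4, r3 -> r4=0x8f
body[4] add  r4, r4, #54 -> r4=0xc5
body[5] sub  r4, r0, #35 -> r4=0x1c
body[6] sub  r0, r2, r2 -> r0=0x00
body[7] sub  r3, r3, r4 -> r3=0x73
epilogue: pop r6=0x87, sp=0x73
epilogue: pop r0=0x3f, sp=0x74
r4 is caller-saved -> body value

REG = 0x1c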